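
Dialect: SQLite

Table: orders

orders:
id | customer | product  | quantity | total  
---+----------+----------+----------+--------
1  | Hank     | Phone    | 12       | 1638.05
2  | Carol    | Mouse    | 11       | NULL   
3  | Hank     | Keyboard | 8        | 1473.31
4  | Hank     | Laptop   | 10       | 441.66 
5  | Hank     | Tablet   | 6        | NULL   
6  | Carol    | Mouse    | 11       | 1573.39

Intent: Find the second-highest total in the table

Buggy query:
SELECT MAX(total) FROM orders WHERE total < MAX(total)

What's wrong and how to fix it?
Bug: The inner MAX is an aggregate inside WHERE, which is not allowed

Fix: Compute the overall MAX in a subquery, then take MAX of rows below it

Corrected query:
SELECT MAX(total) FROM orders WHERE total < (SELECT MAX(total) FROM orders)

Result:
MAX(total)
----------
1573.39   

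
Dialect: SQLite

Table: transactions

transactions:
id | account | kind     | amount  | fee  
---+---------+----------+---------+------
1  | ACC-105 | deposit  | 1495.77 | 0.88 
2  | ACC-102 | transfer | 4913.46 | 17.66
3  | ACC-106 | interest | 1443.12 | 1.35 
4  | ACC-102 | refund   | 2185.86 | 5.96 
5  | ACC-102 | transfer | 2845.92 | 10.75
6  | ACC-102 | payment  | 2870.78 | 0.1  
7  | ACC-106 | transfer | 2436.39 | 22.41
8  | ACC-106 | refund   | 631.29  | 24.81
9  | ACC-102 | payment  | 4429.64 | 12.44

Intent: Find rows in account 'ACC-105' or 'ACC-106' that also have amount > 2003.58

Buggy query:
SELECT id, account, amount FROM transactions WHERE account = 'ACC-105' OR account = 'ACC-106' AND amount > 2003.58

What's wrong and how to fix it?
Bug: AND binds tighter than OR, so this parses as account = 'ACC-105' OR (account = 'ACC-106' AND amount > 2003.58)

Fix: Group the OR with parentheses (or use IN), then AND the threshold

Corrected query:
SELECT id, account, amount FROM transactions WHERE (account = 'ACC-105' OR account = 'ACC-106') AND amount > 2003.58

Result:
id | account | amount 
---+---------+--------
7  | ACC-106 | 2436.39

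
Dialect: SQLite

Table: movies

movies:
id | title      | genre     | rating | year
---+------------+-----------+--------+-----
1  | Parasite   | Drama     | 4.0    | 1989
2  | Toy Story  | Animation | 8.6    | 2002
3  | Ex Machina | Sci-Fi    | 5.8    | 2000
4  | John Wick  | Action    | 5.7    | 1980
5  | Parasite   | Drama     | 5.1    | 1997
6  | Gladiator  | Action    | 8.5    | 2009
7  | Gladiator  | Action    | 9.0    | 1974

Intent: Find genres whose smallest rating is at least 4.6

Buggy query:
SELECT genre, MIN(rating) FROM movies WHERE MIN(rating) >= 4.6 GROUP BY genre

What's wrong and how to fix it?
Bug: MIN() in WHERE is a misuse of aggregate

Fix: Replace WHERE with HAVING after the GROUP BY

Corrected query:
SELECT genre, MIN(rating) FROM movies GROUP BY genre HAVING MIN(rating) >= 4.6

Result:
genre     | MIN(rating)
----------+------------
Action    | 5.7        
Animation | 8.6        
Sci-Fi    | 5.8        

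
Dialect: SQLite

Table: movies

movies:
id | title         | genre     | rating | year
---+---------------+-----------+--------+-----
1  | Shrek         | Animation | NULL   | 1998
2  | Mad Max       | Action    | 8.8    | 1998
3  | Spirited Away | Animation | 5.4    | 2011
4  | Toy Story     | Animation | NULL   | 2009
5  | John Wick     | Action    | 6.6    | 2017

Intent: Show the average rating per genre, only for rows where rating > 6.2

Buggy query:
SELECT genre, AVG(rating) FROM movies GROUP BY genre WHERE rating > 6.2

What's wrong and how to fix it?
Bug: Row-level WHERE must come before GROUP BY in the clause order

Fix: Place WHERE between FROM and GROUP BY

Corrected query:
SELECT genre, AVG(rating) FROM movies WHERE rating > 6.2 GROUP BY genre

Result:
genre  | AVG(rating)
-------+------------
Action | 7.7        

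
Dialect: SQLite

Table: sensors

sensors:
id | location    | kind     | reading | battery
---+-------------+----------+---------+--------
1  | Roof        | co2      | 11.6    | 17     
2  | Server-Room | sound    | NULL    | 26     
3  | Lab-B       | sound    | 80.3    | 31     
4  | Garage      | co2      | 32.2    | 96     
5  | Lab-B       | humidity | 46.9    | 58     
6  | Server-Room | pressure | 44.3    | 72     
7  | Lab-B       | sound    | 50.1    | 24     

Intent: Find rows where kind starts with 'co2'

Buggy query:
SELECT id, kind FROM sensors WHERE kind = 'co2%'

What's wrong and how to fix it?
Bug: Wildcards only work with LIKE; '=' treats '%' as a literal character

Fix: Replace '=' with LIKE so 'co2%' is treated as a pattern

Corrected query:
SELECT id, kind FROM sensors WHERE kind LIKE 'co2%'

Result:
id | kind
---+-----
1  | co2 
4  | co2 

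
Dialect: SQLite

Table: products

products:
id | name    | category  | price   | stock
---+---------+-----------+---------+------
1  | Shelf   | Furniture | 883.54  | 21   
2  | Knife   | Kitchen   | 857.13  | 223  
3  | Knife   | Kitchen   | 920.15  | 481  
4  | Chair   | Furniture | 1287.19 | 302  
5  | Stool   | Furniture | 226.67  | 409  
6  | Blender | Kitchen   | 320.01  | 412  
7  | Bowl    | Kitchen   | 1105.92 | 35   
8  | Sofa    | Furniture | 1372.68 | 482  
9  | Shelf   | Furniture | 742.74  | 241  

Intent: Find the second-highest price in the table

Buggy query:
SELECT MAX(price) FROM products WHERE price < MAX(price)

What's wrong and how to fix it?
Bug: The inner MAX is an aggregate inside WHERE, which is not allowed

Fix: Compute the overall MAX in a subquery, then take MAX of rows below it

Corrected query:
SELECT MAX(price) FROM products WHERE price < (SELECT MAX(price) FROM products)

Result:
MAX(price)
----------
1287.19   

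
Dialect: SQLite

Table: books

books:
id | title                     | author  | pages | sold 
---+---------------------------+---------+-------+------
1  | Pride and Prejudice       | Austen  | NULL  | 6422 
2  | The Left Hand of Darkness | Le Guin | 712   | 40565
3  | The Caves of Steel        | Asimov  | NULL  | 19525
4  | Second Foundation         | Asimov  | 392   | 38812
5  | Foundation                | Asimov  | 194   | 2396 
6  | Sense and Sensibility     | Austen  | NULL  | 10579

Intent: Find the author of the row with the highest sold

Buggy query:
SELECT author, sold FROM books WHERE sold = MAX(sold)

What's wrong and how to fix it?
Bug: MAX(sold) is an aggregate and cannot be used directly in WHERE

Fix: Wrap MAX in a scalar subquery so WHERE compares against a single value

Corrected query:
SELECT author, sold FROM books WHERE sold = (SELECT MAX(sold) FROM books)

Result:
author  | sold 
--------+------
Le Guin | 40565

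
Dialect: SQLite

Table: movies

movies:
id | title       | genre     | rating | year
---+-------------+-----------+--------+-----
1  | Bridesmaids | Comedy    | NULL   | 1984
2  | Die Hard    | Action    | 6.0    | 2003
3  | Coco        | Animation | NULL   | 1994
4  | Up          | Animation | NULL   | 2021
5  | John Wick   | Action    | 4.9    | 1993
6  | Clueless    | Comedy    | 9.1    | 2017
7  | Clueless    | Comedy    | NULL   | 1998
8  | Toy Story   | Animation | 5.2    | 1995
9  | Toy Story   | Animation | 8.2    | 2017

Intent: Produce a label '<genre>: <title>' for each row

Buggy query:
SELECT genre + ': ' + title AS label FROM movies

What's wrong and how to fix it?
Bug: SQLite uses || for string concatenation; + coerces text to numbers (yielding 0)

Fix: Replace + with || to concatenate text

Corrected query:
SELECT genre || ': ' || title AS label FROM movies

Result:
label               
--------------------
Comedy: Bridesmaids 
Action: Die Hard    
Animation: Coco     
Animation: Up       
Action: John Wick   
Comedy: Clueless    
Comedy: Clueless    
Animation: Toy Story
Animation: Toy Story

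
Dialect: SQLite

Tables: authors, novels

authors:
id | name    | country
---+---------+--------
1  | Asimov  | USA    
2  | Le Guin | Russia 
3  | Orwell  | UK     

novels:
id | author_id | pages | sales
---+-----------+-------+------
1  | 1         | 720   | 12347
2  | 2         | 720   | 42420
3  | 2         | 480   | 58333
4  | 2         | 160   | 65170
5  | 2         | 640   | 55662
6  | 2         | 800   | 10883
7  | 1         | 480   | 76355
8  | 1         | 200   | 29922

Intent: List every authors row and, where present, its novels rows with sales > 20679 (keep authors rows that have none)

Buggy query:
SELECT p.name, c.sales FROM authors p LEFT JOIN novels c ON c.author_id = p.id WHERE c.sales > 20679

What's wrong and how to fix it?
Bug: Filtering c.sales in WHERE discards the NULL rows produced by LEFT JOIN, turning it into an inner join

Fix: Put 'c.sales > 20679' in the JOIN's ON clause instead of WHERE

Corrected query:
SELECT p.name, c.sales FROM authors p LEFT JOIN novels c ON c.author_id = p.id AND c.sales > 20679

Result:
name    | sales
--------+------
Asimov  | 29922
Asimov  | 76355
Le Guin | 42420
Le Guin | 55662
Le Guin | 58333
Le Guin | 65170
Orwell  | NULL 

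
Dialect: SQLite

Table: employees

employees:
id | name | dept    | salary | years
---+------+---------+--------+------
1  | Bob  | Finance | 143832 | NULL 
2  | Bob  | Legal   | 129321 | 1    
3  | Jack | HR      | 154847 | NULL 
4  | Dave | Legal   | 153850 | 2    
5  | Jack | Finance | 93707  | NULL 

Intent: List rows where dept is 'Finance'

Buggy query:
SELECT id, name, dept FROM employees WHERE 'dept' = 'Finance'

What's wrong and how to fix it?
Bug: Single quotes denote string literals in SQL; the column name is being compared as a constant string

Fix: Remove the quotes around the column name (or use double quotes for an identifier)

Corrected query:
SELECT id, name, dept FROM employees WHERE dept = 'Finance'

Result:
id | name | dept   
---+------+--------
1  | Bob  | Finance
5  | Jack | Finance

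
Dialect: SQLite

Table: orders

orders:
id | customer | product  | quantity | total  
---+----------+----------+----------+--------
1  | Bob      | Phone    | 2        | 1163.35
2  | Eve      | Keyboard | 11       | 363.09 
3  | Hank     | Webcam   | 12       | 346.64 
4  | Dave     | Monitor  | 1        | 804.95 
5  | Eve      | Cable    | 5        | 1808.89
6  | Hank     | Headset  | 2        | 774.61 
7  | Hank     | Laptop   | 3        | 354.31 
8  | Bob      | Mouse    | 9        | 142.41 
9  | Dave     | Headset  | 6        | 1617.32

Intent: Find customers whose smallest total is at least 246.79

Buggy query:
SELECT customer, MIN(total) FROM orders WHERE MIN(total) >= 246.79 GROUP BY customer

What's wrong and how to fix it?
Bug: Aggregates like MIN are computed per group after WHERE runs

Fix: Use HAVING for the per-group MIN condition

Corrected query:
SELECT customer, MIN(total) FROM orders GROUP BY customer HAVING MIN(total) >= 246.79

Result:
customer | MIN(total)
---------+-----------
Dave     | 804.95    
Eve      | 363.09    
Hank     | 346.64    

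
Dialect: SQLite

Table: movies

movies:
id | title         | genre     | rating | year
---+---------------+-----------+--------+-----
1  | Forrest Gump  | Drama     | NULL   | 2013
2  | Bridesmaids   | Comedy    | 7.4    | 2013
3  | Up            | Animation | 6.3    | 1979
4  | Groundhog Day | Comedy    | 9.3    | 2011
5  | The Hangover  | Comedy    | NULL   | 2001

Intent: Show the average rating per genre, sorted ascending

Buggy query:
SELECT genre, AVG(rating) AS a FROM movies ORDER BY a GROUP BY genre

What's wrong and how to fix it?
Bug: GROUP BY must precede ORDER BY

Fix: Reorder: SELECT … FROM … GROUP BY … ORDER BY …

Corrected query:
SELECT genre, AVG(rating) AS a FROM movies GROUP BY genre ORDER BY a

Result:
genre     | a   
----------+-----
Drama     | NULL
Animation | 6.3 
Comedy    | 8.35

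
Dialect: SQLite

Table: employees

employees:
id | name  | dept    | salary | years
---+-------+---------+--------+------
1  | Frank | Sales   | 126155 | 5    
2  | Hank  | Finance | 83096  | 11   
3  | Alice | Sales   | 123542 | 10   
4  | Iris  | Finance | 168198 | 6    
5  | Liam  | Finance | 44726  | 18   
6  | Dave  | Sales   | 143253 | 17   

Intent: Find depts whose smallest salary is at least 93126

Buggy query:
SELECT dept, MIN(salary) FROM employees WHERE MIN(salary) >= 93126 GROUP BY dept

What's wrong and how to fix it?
Bug: MIN() in WHERE is a misuse of aggregate

Fix: Use HAVING for the per-group MIN condition

Corrected query:
SELECT dept, MIN(salary) FROM employees GROUP BY dept HAVING MIN(salary) >= 93126

Result:
dept  | MIN(salary)
------+------------
Sales | 123542     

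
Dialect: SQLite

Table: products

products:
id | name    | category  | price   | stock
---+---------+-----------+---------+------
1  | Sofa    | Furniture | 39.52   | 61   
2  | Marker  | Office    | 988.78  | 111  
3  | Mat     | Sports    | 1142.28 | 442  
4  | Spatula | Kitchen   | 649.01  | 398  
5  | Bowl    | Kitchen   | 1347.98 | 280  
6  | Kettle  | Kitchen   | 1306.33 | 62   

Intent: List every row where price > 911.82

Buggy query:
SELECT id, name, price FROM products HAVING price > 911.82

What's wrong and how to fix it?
Bug: This is a non-aggregate query (no GROUP BY, no aggregates), so in SQLite the HAVING clause is invalid here; a row-level condition belongs in WHERE

Fix: Replace HAVING with WHERE since the condition applies to individual rows

Corrected query:
SELECT id, name, price FROM products WHERE price > 911.82

Result:
id | name   | price  
---+--------+--------
2  | Marker | 988.78 
3  | Mat    | 1142.28
5  | Bowl   | 1347.98
6  | Kettle | 1306.33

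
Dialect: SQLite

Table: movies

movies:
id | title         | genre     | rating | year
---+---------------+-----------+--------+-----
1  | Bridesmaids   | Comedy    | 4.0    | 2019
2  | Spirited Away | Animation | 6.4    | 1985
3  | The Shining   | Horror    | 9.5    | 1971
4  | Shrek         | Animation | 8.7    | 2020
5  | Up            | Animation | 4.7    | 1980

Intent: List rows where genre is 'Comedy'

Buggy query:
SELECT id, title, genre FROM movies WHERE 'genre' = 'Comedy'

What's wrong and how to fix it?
Bug: 'genre' in single quotes is a string literal, not the column; the comparison is literal-vs-literal and never true

Fix: Remove the quotes around the column name (or use double quotes for an identifier)

Corrected query:
SELECT id, title, genre FROM movies WHERE genre = 'Comedy'

Result:
id | title       | genre 
---+-------------+-------
1  | Bridesmaids | Comedy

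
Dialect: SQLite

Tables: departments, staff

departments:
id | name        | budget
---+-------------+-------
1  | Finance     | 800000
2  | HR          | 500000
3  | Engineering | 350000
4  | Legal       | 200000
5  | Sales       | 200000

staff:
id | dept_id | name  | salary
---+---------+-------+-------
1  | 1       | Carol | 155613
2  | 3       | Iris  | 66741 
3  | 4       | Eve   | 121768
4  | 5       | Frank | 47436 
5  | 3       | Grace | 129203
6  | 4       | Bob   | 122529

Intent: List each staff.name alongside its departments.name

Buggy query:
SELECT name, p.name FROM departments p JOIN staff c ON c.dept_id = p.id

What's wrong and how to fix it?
Bug: Both tables have a 'name' column; the unqualified reference is ambiguous

Fix: Prefix ambiguous columns with the table alias

Corrected query:
SELECT c.name, p.name FROM departments p JOIN staff c ON c.dept_id = p.id

Result:
name  | name       
------+------------
Carol | Finance    
Iris  | Engineering
Eve   | Legal      
Frank | Sales      
Grace | Engineering
Bob   | Legal      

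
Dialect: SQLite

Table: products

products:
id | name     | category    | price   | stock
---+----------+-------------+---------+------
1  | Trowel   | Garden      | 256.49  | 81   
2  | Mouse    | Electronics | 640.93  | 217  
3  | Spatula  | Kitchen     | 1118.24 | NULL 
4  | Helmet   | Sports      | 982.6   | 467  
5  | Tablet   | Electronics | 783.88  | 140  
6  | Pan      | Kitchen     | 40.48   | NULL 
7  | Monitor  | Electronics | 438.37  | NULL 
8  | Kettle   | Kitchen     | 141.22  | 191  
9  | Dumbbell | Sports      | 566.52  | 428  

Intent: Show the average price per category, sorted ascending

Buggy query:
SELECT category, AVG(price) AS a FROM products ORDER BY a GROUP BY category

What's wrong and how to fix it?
Bug: GROUP BY must precede ORDER BY

Fix: Move ORDER BY to the end, after GROUP BY

Corrected query:
SELECT category, AVG(price) AS a FROM products GROUP BY category ORDER BY a

Result:
category    | a         
------------+-----------
Garden      | 256.49    
Kitchen     | 433.313333
Electronics | 621.06    
Sports      | 774.56    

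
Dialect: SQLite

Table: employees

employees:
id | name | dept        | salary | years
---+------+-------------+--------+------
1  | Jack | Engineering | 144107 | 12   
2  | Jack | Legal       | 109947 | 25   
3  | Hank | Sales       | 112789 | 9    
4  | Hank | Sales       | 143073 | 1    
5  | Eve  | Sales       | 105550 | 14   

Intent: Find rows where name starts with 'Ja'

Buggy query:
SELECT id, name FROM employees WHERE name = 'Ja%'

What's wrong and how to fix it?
Bug: Wildcards only work with LIKE; '=' treats '%' as a literal character

Fix: Replace '=' with LIKE so 'Ja%' is treated as a pattern

Corrected query:
SELECT id, name FROM employees WHERE name LIKE 'Ja%'

Result:
id | name
---+-----
1  | Jack
2  | Jack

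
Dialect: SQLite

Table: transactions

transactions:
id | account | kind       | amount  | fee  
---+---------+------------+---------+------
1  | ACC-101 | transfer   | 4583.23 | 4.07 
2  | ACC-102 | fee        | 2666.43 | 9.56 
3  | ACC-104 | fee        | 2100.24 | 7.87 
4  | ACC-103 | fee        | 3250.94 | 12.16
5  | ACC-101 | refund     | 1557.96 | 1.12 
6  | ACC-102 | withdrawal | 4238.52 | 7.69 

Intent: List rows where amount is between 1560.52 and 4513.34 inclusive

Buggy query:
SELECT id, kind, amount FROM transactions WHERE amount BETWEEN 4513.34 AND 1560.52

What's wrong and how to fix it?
Bug: BETWEEN expects the lower bound first; with 4513.34 AND 1560.52 the range is empty

Fix: Write BETWEEN 1560.52 AND 4513.34

Corrected query:
SELECT id, kind, amount FROM transactions WHERE amount BETWEEN 1560.52 AND 4513.34

Result:
id | kind       | amount 
---+------------+--------
2  | fee        | 2666.43
3  | fee        | 2100.24
4  | fee        | 3250.94
6  | withdrawal | 4238.52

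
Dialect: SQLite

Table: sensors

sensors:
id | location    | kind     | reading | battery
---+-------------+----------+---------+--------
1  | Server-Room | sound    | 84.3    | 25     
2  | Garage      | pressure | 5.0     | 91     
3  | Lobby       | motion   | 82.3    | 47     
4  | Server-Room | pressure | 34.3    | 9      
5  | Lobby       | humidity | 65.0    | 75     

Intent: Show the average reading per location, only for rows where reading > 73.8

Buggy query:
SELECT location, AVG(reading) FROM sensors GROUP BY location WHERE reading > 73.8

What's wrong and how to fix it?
Bug: WHERE cannot follow GROUP BY

Fix: Move the WHERE clause before GROUP BY

Corrected query:
SELECT location, AVG(reading) FROM sensors WHERE reading > 73.8 GROUP BY location

Result:
location    | AVG(reading)
------------+-------------
Lobby       | 82.3        
Server-Room | 84.3        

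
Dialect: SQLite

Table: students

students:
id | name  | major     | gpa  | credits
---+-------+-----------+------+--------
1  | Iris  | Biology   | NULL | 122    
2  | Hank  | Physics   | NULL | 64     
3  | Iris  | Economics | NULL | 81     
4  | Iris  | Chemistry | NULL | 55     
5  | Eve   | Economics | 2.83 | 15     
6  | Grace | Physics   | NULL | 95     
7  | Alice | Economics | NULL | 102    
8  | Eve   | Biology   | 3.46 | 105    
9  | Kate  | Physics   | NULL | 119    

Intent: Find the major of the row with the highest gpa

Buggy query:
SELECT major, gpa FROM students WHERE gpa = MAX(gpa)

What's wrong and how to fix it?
Bug: MAX(gpa) is an aggregate and cannot be used directly in WHERE

Fix: Use a subquery: WHERE gpa = (SELECT MAX(gpa) FROM students)

Corrected query:
SELECT major, gpa FROM students WHERE gpa = (SELECT MAX(gpa) FROM students)

Result:
major   | gpa 
--------+-----
Biology | 3.46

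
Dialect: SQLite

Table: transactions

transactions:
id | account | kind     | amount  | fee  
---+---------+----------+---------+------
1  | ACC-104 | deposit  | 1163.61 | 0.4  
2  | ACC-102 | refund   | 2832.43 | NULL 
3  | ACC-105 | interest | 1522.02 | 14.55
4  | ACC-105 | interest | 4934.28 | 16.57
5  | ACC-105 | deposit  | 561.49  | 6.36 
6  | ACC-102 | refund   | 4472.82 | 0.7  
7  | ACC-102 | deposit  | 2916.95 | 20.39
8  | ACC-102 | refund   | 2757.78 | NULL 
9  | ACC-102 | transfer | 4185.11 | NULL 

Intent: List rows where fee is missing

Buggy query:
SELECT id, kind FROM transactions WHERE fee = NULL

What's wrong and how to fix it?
Bug: Comparing to NULL with '=' never matches; NULL = NULL is unknown, not true

Fix: Replace '= NULL' with 'IS NULL'

Corrected query:
SELECT id, kind FROM transactions WHERE fee IS NULL

Result:
id | kind    
---+---------
2  | refund  
8  | refund  
9  | transfer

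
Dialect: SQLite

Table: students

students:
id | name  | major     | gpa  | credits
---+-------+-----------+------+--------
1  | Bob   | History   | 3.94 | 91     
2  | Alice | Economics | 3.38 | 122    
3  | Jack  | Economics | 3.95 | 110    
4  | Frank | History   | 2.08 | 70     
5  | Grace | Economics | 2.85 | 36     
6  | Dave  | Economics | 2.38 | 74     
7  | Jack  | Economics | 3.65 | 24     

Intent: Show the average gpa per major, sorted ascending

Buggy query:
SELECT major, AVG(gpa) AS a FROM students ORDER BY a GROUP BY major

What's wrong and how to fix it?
Bug: ORDER BY appears before GROUP BY; SQL clause order requires GROUP BY first

Fix: Reorder: SELECT … FROM … GROUP BY … ORDER BY …

Corrected query:
SELECT major, AVG(gpa) AS a FROM students GROUP BY major ORDER BY a

Result:
major     | a    
----------+------
History   | 3.01 
Economics | 3.242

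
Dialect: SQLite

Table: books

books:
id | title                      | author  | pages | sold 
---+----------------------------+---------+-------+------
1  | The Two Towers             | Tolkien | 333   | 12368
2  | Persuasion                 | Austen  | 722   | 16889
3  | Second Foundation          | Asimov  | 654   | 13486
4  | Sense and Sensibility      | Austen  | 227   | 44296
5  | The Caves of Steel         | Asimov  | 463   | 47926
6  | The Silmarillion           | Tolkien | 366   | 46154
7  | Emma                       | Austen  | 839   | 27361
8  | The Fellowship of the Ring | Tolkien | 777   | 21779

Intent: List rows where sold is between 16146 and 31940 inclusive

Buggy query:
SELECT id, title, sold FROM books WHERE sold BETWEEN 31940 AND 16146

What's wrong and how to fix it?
Bug: The bounds are reversed; BETWEEN a AND b requires a <= b to match anything

Fix: Swap the bounds so the smaller value comes first

Corrected query:
SELECT id, title, sold FROM books WHERE sold BETWEEN 16146 AND 31940

Result:
id | title                      | sold 
---+----------------------------+------
2  | Persuasion                 | 16889
7  | Emma                       | 27361
8  | The Fellowship of the Ring | 21779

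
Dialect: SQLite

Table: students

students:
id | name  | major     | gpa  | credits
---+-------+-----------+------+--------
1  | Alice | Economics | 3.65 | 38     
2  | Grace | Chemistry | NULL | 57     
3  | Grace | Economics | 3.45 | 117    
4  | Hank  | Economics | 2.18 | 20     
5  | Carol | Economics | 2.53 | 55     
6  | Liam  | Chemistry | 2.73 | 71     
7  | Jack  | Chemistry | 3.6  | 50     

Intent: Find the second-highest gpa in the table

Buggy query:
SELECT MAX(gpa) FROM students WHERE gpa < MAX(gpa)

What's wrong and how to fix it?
Bug: The inner MAX is an aggregate inside WHERE, which is not allowed

Fix: Compute the overall MAX in a subquery, then take MAX of rows below it

Corrected query:
SELECT MAX(gpa) FROM students WHERE gpa < (SELECT MAX(gpa) FROM students)

Result:
MAX(gpa)
--------
3.6     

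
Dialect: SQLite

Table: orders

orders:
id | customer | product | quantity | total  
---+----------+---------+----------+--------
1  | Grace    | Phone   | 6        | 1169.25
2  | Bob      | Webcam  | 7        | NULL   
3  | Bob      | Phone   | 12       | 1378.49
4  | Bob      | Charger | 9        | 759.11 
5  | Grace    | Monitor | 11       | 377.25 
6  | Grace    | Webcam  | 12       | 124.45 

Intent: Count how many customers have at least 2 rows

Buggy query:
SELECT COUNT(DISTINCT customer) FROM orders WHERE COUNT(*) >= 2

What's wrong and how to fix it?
Bug: WHERE filters individual rows, not groups, so a group-level COUNT is invalid there

Fix: Use a subquery that GROUPs and filters with HAVING, then count its rows

Corrected query:
SELECT COUNT(*) FROM (SELECT customer FROM orders GROUP BY customer HAVING COUNT(*) >= 2)

Result:
COUNT(*)
--------
2       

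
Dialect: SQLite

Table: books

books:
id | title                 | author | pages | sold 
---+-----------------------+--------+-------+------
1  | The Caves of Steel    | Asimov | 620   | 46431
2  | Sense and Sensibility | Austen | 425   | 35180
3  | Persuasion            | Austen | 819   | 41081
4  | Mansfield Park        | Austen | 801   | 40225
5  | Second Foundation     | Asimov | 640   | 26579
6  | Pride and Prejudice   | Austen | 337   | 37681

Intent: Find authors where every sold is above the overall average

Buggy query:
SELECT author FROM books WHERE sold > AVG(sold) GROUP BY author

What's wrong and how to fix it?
Bug: AVG() is an aggregate; it can't sit directly in WHERE

Fix: Use a subquery for AVG and a HAVING MIN(...) filter so the condition holds for every row in the group

Corrected query:
SELECT author FROM books GROUP BY author HAVING MIN(sold) > (SELECT AVG(sold) FROM books)

Result:
(no rows)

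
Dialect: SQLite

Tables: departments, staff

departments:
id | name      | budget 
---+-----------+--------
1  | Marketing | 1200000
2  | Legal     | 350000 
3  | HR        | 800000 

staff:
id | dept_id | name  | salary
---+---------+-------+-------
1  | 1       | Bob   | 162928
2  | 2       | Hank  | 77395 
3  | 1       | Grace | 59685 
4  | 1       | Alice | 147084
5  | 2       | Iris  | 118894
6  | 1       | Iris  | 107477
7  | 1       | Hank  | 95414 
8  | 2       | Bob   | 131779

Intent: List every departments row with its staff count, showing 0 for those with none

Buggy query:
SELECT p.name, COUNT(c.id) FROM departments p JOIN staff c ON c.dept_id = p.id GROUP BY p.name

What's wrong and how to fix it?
Bug: INNER JOIN drops departments rows that have no matching staff rows

Fix: Switch to LEFT JOIN to retain unmatched parent rows

Corrected query:
SELECT p.name, COUNT(c.id) FROM departments p LEFT JOIN staff c ON c.dept_id = p.id GROUP BY p.name

Result:
name      | COUNT(c.id)
----------+------------
HR        | 0          
Legal     | 3          
Marketing | 5          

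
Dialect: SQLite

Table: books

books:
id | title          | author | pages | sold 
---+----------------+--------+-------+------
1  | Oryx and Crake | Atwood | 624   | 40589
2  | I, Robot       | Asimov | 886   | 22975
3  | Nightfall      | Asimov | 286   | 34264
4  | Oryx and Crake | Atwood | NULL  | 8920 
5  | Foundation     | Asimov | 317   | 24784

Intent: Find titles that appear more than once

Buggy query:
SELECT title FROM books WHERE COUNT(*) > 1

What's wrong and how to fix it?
Bug: WHERE can't reference COUNT(*); aggregates are computed after WHERE

Fix: Group first, then use HAVING for the count condition

Corrected query:
SELECT title FROM books GROUP BY title HAVING COUNT(*) > 1

Result:
title         
--------------
Oryx and Crake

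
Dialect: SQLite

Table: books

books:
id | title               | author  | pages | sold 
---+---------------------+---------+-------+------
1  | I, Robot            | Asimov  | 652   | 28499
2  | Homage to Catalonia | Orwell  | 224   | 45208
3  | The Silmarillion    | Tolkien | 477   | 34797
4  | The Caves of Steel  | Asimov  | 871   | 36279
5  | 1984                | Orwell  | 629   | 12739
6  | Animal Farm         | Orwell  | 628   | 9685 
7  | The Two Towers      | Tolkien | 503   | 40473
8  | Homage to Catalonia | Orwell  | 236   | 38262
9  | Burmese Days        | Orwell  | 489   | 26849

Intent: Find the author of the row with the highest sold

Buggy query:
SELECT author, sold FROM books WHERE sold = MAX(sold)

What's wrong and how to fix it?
Bug: MAX(sold) is an aggregate and cannot be used directly in WHERE

Fix: Wrap MAX in a scalar subquery so WHERE compares against a single value

Corrected query:
SELECT author, sold FROM books WHERE sold = (SELECT MAX(sold) FROM books)

Result:
author | sold 
-------+------
Orwell | 45208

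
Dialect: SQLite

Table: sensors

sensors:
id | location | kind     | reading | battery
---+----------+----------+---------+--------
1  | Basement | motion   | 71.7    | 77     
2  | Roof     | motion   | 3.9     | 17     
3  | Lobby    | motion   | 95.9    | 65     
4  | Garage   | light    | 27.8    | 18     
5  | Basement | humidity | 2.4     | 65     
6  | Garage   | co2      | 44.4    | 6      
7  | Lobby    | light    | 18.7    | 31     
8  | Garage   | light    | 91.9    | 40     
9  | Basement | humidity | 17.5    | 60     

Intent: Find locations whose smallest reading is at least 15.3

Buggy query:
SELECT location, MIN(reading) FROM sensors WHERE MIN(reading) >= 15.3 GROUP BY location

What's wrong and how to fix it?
Bug: Aggregates like MIN are computed per group after WHERE runs

Fix: Use HAVING for the per-group MIN condition

Corrected query:
SELECT location, MIN(reading) FROM sensors GROUP BY location HAVING MIN(reading) >= 15.3

Result:
location | MIN(reading)
---------+-------------
Garage   | 27.8        
Lobby    | 18.7        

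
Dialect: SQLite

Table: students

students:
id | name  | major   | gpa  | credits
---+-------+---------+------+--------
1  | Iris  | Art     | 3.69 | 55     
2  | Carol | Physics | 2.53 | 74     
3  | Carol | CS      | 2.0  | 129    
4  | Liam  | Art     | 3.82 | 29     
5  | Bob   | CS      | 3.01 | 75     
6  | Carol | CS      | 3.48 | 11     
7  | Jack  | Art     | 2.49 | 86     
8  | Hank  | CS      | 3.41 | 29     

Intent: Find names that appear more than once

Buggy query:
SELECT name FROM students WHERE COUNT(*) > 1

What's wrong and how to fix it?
Bug: COUNT(*) is an aggregate and cannot be used in WHERE

Fix: Group first, then use HAVING for the count condition

Corrected query:
SELECT name FROM students GROUP BY name HAVING COUNT(*) > 1

Result:
name 
-----
Carol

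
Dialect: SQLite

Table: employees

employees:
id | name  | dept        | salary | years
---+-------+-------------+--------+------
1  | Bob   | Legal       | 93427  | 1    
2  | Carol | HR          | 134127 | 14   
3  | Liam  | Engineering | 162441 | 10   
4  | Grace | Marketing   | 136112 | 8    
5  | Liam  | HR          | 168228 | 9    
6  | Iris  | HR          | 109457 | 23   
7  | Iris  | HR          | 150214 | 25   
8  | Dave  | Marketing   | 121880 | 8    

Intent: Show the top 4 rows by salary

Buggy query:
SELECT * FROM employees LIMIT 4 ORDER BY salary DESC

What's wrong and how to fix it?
Bug: LIMIT must come after ORDER BY

Fix: Swap the clauses: ORDER BY first, then LIMIT

Corrected query:
SELECT * FROM employees ORDER BY salary DESC LIMIT 4

Result:
id | name  | dept        | salary | years
---+-------+-------------+--------+------
5  | Liam  | HR          | 168228 | 9    
3  | Liam  | Engineering | 162441 | 10   
7  | Iris  | HR          | 150214 | 25   
4  | Grace | Marketing   | 136112 | 8    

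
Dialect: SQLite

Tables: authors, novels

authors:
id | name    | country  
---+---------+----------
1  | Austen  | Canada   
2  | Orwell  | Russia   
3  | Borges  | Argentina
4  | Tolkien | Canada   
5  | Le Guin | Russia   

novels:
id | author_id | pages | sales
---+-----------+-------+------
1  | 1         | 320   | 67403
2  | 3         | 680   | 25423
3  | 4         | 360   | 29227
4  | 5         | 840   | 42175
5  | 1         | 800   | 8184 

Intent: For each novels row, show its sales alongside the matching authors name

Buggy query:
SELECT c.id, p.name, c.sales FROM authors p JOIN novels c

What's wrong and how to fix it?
Bug: Missing join condition: each novels row is matched to all authors rows instead of just its own

Fix: Specify the join condition linking the foreign key to the parent id

Corrected query:
SELECT c.id, p.name, c.sales FROM authors p JOIN novels c ON c.author_id = p.id

Result:
id | name    | sales
---+---------+------
1  | Austen  | 67403
2  | Borges  | 25423
3  | Tolkien | 29227
4  | Le Guin | 42175
5  | Austen  | 8184 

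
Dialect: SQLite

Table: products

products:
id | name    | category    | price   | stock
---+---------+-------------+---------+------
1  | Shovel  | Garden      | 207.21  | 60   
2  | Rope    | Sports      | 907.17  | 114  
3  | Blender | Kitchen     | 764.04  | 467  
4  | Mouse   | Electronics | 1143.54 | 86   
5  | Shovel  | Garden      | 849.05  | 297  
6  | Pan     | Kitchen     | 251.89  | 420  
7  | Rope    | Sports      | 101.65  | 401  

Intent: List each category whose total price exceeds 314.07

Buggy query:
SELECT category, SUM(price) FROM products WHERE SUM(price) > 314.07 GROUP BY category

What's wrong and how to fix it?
Bug: Aggregate functions cannot appear in a WHERE clause

Fix: Move the aggregate condition to a HAVING clause

Corrected query:
SELECT category, SUM(price) FROM products GROUP BY category HAVING SUM(price) > 314.07

Result:
category    | SUM(price)
------------+-----------
Electronics | 1143.54   
Garden      | 1056.26   
Kitchen     | 1015.93   
Sports      | 1008.82   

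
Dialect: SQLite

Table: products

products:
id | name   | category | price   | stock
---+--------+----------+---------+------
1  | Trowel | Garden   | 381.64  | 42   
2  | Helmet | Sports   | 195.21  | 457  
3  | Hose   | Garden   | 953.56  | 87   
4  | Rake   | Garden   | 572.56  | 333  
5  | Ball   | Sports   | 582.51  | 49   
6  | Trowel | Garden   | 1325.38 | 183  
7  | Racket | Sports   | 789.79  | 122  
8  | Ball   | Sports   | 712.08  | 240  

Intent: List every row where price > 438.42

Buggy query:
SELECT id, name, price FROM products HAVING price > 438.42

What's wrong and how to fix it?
Bug: HAVING filters the output of aggregation, but this query has no GROUP BY and no aggregate functions, so SQLite rejects it (HAVING clause on a non-aggregate query); the condition here is per row

Fix: Use WHERE for row-level filtering

Corrected query:
SELECT id, name, price FROM products WHERE price > 438.42

Result:
id | name   | price  
---+--------+--------
3  | Hose   | 953.56 
4  | Rake   | 572.56 
5  | Ball   | 582.51 
6  | Trowel | 1325.38
7  | Racket | 789.79 
8  | Ball   | 712.08 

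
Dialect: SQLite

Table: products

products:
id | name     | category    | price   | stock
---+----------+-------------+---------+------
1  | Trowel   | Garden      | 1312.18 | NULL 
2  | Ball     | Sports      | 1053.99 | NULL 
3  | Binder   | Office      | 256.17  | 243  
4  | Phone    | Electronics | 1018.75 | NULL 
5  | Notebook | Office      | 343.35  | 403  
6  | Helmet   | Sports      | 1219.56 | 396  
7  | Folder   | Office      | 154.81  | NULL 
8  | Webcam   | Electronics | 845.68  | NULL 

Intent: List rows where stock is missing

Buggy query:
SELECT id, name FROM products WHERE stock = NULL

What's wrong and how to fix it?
Bug: Comparing to NULL with '=' never matches; NULL = NULL is unknown, not true

Fix: Use IS NULL to test for NULL

Corrected query:
SELECT id, name FROM products WHERE stock IS NULL

Result:
id | name  
---+-------
1  | Trowel
2  | Ball  
4  | Phone 
7  | Folder
8  | Webcam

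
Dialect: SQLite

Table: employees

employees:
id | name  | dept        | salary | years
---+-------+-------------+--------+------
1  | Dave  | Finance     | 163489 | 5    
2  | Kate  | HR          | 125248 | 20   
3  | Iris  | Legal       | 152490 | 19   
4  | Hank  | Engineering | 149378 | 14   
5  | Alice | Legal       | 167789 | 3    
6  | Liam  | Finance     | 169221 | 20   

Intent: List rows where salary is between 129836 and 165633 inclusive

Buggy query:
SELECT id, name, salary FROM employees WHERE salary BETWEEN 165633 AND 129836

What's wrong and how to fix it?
Bug: BETWEEN expects the lower bound first; with 165633 AND 129836 the range is empty

Fix: Swap the bounds so the smaller value comes first

Corrected query:
SELECT id, name, salary FROM employees WHERE salary BETWEEN 129836 AND 165633

Result:
id | name | salary
---+------+-------
1  | Dave | 163489
3  | Iris | 152490
4  | Hank | 149378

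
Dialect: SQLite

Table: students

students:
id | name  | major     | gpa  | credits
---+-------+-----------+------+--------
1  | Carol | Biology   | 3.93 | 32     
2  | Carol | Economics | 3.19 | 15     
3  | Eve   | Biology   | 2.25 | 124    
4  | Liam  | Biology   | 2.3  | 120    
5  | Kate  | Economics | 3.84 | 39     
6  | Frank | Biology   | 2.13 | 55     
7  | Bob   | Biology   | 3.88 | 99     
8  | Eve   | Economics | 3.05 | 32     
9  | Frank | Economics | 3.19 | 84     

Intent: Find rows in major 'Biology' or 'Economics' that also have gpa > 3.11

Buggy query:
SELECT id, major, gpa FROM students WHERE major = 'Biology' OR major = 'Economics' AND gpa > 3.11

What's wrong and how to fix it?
Bug: AND binds tighter than OR, so this parses as major = 'Biology' OR (major = 'Economics' AND gpa > 3.11)

Fix: Add parentheses around the OR so the AND applies to both alternatives

Corrected query:
SELECT id, major, gpa FROM students WHERE (major = 'Biology' OR major = 'Economics') AND gpa > 3.11

Result:
id | major     | gpa 
---+-----------+-----
1  | Biology   | 3.93
2  | Economics | 3.19
5  | Economics | 3.84
7  | Biology   | 3.88
9  | Economics | 3.19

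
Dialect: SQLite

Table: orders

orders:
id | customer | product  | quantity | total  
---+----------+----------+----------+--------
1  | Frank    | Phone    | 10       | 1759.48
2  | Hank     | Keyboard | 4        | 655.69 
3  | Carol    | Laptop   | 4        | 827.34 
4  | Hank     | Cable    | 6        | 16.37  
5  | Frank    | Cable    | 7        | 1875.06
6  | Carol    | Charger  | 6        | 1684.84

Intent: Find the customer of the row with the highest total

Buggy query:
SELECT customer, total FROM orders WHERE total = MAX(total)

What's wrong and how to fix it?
Bug: MAX(total) is an aggregate and cannot be used directly in WHERE

Fix: Use a subquery: WHERE total = (SELECT MAX(total) FROM orders)

Corrected query:
SELECT customer, total FROM orders WHERE total = (SELECT MAX(total) FROM orders)

Result:
customer | total  
---------+--------
Frank    | 1875.06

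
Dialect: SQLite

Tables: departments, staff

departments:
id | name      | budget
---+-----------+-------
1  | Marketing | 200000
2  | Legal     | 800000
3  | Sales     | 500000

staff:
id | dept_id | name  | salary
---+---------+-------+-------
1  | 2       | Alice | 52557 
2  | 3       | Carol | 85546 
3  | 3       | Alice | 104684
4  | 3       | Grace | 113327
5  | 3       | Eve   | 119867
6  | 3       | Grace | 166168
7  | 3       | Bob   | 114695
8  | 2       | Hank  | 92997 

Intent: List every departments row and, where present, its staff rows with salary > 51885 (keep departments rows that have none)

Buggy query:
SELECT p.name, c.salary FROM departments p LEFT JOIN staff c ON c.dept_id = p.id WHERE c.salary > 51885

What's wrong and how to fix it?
Bug: Filtering c.salary in WHERE discards the NULL rows produced by LEFT JOIN, turning it into an inner join

Fix: Move the right-table condition into the ON clause so unmatched parents are kept

Corrected query:
SELECT p.name, c.salary FROM departments p LEFT JOIN staff c ON c.dept_id = p.id AND c.salary > 51885

Result:
name      | salary
----------+-------
Marketing | NULL  
Legal     | 52557 
Legal     | 92997 
Sales     | 85546 
Sales     | 104684
Sales     | 113327
Sales     | 114695
Sales     | 119867
Sales     | 166168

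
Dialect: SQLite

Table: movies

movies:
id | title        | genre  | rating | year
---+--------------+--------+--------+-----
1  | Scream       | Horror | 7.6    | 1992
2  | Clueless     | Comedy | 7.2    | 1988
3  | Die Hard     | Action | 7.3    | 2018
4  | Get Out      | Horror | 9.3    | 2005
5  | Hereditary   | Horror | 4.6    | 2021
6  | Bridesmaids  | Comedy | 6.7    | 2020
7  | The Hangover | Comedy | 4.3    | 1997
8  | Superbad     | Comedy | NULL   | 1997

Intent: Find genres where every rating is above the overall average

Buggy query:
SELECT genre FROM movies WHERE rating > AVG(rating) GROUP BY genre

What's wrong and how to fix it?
Bug: WHERE evaluates per row before aggregation, so AVG() is unavailable

Fix: Compute the overall average in a scalar subquery and compare each group's MIN against it in HAVING

Corrected query:
SELECT genre FROM movies GROUP BY genre HAVING MIN(rating) > (SELECT AVG(rating) FROM movies)

Result:
genre 
------
Action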